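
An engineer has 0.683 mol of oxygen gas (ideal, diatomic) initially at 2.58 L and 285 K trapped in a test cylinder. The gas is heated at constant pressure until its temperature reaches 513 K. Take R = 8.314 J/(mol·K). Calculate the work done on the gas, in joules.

-1290 J

P₁ = nRT₁/V₁ = 0.683×8.314×285/2.58 = 627 kPa.
Isobaric: P stays 627 kPa; V/T = const ⇒ T₂ = 513 K, V₂ = 4.64 L.
W = PΔV = 627×(4.64−2.58) kPa·L = 1290 J.
Work done on the gas = −W_by = -1290 J.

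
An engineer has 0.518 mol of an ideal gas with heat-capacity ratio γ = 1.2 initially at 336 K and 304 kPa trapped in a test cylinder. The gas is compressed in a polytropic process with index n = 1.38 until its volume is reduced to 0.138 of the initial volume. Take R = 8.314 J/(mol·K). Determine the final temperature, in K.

713 K

V₁ = nRT₁/P₁ = 0.518×8.314×336/304 = 4.76 L.
Polytropic n=1.38: T₂ = T₁(V₁/V₂)^(n−1) = 336×(7.25)^0.38 = 713 K; P₂ = P₁(V₁/V₂)^n = 4680 kPa.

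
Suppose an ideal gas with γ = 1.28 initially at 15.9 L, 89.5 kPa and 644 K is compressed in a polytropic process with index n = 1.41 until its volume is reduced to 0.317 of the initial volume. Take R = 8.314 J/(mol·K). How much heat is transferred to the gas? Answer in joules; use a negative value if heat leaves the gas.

970 J

n = P₁V₁/(RT₁) = 89.5×15.9/(8.314×644) = 0.266 mol.
Polytropic n=1.41: T₂ = T₁(V₁/V₂)^(n−1) = 644×(3.15)^0.41 = 1030 K; P₂ = P₁(V₁/V₂)^n = 452 kPa.
W = (P₁V₁−P₂V₂)/(n−1) = (89.5×15.9−452×5.04)/0.41 = -2090 J.
ΔU = nCvΔT = 0.266×29.7×(1030−644) = 3060 J.
Q = ΔU + W = 970 J.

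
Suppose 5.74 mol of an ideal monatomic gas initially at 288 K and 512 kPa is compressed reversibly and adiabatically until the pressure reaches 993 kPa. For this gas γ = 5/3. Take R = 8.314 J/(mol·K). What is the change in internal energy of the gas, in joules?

6250 J

V₁ = nRT₁/P₁ = 5.74×8.314×288/512 = 26.8 L.
Adiabatic: T₂/T₁ = (P₂/P₁)^((γ−1)/γ) ⇒ T₂ = 288×(1.94)^0.400 = 375 K; V₂ = 18.0 L.
For an ideal gas ΔU = nCvΔT with Cv = (3/2)R = 12.5 J/(mol·K).
ΔU = 5.74×12.5×(375−288) = 6250 J.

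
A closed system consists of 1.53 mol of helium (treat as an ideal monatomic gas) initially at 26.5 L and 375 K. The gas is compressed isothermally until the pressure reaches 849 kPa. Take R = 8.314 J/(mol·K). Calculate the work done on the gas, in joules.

P₁ = nRT₁/V₁ = 1.53×8.314×375/26.5 = 180 kPa.
Isothermal: T stays 375 K; PV = const ⇒ V₂ = 5.62 L, P₂ = 849 kPa.
W = nRT ln(V₂/V₁) = 1.53×8.314×375×ln(0.212) = -7400 J.
Work done on the gas = −W_by = 7400 J.

7400 J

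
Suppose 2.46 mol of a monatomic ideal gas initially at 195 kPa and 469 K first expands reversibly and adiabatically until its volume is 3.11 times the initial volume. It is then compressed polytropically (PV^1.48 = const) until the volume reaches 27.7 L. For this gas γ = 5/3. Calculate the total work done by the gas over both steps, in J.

-4290 J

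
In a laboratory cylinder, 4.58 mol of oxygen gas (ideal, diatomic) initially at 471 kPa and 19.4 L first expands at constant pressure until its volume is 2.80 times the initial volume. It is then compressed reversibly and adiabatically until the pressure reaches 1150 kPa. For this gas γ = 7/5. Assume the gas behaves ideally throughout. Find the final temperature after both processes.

867 K

T₁ = P₁V₁/(nR) = 471×19.4/(4.58×8.314) = 240 K.
Step 1 — Isobaric: P stays 471 kPa; V/T = const ⇒ T₂ = 672 K, V₂ = 54.3 L.
W = PΔV = 471×(54.3−19.4) kPa·L = 16400 J.
ΔU = nCvΔT = 4.58×20.8×(672−240) = 41100 J.
Q = ΔU + W = nCpΔT = 57600 J.
State after step 1: P = 471 kPa, V = 54.3 L, T = 672 K.
Step 2 — Adiabatic: T₂/T₁ = (P₂/P₁)^((γ−1)/γ) ⇒ T₂ = 672×(2.44)^0.286 = 867 K; V₂ = 28.7 L.
ΔU = nCvΔT = 4.58×20.8×(867−672) = 18600 J.
Q = 0 for an adiabatic process, so W = −ΔU = -18600 J.
Net over both steps: W = -2130 J, Q = 57600 J, ΔU = 59700 J.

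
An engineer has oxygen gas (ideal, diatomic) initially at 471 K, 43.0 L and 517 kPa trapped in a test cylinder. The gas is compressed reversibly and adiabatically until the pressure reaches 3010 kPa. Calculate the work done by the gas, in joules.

-36400 J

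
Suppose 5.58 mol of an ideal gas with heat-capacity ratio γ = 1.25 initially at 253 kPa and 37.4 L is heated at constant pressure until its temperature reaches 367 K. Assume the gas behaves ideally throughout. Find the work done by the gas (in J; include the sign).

7560 J

T₁ = P₁V₁/(nR) = 253×37.4/(5.58×8.314) = 204 K.
Isobaric: P stays 253 kPa; V/T = const ⇒ T₂ = 367 K, V₂ = 67.3 L.
W = PΔV = 253×(67.3−37.4) kPa·L = 7560 J.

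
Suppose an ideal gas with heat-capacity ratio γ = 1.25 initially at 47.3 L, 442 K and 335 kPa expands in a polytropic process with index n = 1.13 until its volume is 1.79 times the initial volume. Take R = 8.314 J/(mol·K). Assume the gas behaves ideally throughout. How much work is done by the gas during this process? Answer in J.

n = P₁V₁/(RT₁) = 335×47.3/(8.314×442) = 4.31 mol.
Polytropic n=1.13: T₂ = T₁(V₁/V₂)^(n−1) = 442×(0.559)^0.13 = 410 K; P₂ = P₁(V₁/V₂)^n = 174 kPa.
W = (P₁V₁−P₂V₂)/(n−1) = (335×47.3−174×84.7)/0.13 = 8890 J.

8890 J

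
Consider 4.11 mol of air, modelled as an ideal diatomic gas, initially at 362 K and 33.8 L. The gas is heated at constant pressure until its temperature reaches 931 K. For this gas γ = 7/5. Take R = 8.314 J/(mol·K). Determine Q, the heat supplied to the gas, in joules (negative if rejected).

68100 J

P₁ = nRT₁/V₁ = 4.11×8.314×362/33.8 = 366 kPa.
Isobaric: P stays 366 kPa; V/T = const ⇒ T₂ = 931 K, V₂ = 86.9 L.
W = PΔV = 366×(86.9−33.8) kPa·L = 19400 J.
ΔU = nCvΔT = 4.11×20.8×(931−362) = 48600 J.
Q = ΔU + W = nCpΔT = 68100 J.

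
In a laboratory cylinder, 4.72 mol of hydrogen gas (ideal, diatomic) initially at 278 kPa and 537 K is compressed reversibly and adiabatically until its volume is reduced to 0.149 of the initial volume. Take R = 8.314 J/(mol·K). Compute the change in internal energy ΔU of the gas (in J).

V₁ = nRT₁/P₁ = 4.72×8.314×537/278 = 75.8 L.
Adiabatic: TV^(γ−1) = const ⇒ T₂ = 537×(6.71)^0.400 = 1150 K; PV^γ = const ⇒ P₂ = 4000 kPa.
For an ideal gas ΔU = nCvΔT with Cv = (5/2)R = 20.8 J/(mol·K).
ΔU = 4.72×20.8×(1150−537) = 60100 J.

60100 J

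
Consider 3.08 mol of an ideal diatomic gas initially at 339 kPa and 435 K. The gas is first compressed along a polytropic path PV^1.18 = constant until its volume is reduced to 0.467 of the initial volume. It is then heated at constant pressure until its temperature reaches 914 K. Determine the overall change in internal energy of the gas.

30700 J

V₁ = nRT₁/P₁ = 3.08×8.314×435/339 = 32.9 L.
Step 1 — Polytropic n=1.18: T₂ = T₁(V₁/V₂)^(n−1) = 435×(2.14)^0.18 = 499 K; P₂ = P₁(V₁/V₂)^n = 833 kPa.
W = (P₁V₁−P₂V₂)/(n−1) = (339×32.9−833×15.3)/0.18 = -9090 J.
ΔU = nCvΔT = 3.08×20.8×(499−435) = 4090 J.
Q = ΔU + W = -5000 J.
State after step 1: P = 833 kPa, V = 15.3 L, T = 499 K.
Step 2 — Isobaric: P stays 833 kPa; V/T = const ⇒ T₂ = 914 K, V₂ = 28.1 L.
W = PΔV = 833×(28.1−15.3) kPa·L = 10600 J.
ΔU = nCvΔT = 3.08×20.8×(914−499) = 26600 J.
Q = ΔU + W = nCpΔT = 37200 J.
Net over both steps: W = 1540 J, Q = 32200 J, ΔU = 30700 J.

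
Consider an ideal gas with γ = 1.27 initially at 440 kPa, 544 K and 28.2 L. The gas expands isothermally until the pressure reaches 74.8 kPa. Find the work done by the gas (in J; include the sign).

22000 J

n = P₁V₁/(RT₁) = 440×28.2/(8.314×544) = 2.74 mol.
Isothermal: T stays 544 K; PV = const ⇒ V₂ = 166 L, P₂ = 74.8 kPa.
W = nRT ln(V₂/V₁) = 2.74×8.314×544×ln(5.88) = 22000 J.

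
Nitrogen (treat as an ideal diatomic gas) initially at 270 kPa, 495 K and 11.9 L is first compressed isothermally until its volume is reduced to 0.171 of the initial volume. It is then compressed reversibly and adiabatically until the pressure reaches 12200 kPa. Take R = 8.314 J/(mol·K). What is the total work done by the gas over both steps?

n = P₁V₁/(RT₁) = 270×11.9/(8.314×495) = 0.781 mol.
Step 1 — Isothermal: T stays 495 K; PV = const ⇒ V₂ = 2.03 L, P₂ = 1580 kPa.
ΔU = 0 (ideal gas, T constant).
W = nRT ln(V₂/V₁) = 0.781×8.314×495×ln(0.171) = -5670 J.
Q = ΔU + W = -5670 J.
State after step 1: P = 1580 kPa, V = 2.03 L, T = 495 K.
Step 2 — Adiabatic: T₂/T₁ = (P₂/P₁)^((γ−1)/γ) ⇒ T₂ = 495×(7.73)^0.286 = 888 K; V₂ = 0.472 L.
ΔU = nCvΔT = 0.781×20.8×(888−495) = 6370 J.
Q = 0 for an adiabatic process, so W = −ΔU = -6370 J.
Net over both steps: W = -12000 J, Q = -5670 J, ΔU = 6370 J.

-12000 J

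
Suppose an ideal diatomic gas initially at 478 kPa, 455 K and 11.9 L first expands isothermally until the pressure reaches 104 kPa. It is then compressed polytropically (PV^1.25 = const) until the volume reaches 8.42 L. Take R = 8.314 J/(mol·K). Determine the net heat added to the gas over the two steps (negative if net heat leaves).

3590 J

n = P₁V₁/(RT₁) = 478×11.9/(8.314×455) = 1.50 mol.
Step 1 — Isothermal: T stays 455 K; PV = const ⇒ V₂ = 54.7 L, P₂ = 104 kPa.
ΔU = 0 (ideal gas, T constant).
W = nRT ln(V₂/V₁) = 1.50×8.314×455×ln(4.60) = 8680 J.
Q = ΔU + W = 8680 J.
State after step 1: P = 104 kPa, V = 54.7 L, T = 455 K.
Step 2 — Polytropic n=1.25: T₂ = T₁(V₁/V₂)^(n−1) = 455×(6.50)^0.25 = 726 K; P₂ = P₁(V₁/V₂)^n = 1080 kPa.
W = (P₁V₁−P₂V₂)/(n−1) = (104×54.7−1080×8.42)/0.25 = -13600 J.
ΔU = nCvΔT = 1.50×20.8×(726−455) = 8480 J.
Q = ΔU + W = -5090 J.
Net over both steps: W = -4900 J, Q = 3590 J, ΔU = 8480 J.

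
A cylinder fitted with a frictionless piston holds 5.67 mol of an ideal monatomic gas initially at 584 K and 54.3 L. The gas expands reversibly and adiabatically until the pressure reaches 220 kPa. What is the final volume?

89.6 L

P₁ = nRT₁/V₁ = 5.67×8.314×584/54.3 = 507 kPa.
Adiabatic: T₂/T₁ = (P₂/P₁)^((γ−1)/γ) ⇒ T₂ = 584×(0.434)^0.400 = 418 K; V₂ = 89.6 L.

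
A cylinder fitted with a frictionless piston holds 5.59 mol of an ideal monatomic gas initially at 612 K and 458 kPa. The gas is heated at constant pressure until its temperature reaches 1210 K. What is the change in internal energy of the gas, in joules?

V₁ = nRT₁/P₁ = 5.59×8.314×612/458 = 62.1 L.
Isobaric: P stays 458 kPa; V/T = const ⇒ T₂ = 1210 K, V₂ = 123 L.
For an ideal gas ΔU = nCvΔT with Cv = (3/2)R = 12.5 J/(mol·K).
ΔU = 5.59×12.5×(1210−612) = 41700 J.

41700 J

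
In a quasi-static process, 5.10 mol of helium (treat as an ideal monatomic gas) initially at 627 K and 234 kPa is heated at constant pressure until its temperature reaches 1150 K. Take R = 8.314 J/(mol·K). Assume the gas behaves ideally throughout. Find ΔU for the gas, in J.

33300 J

V₁ = nRT₁/P₁ = 5.10×8.314×627/234 = 114 L.
Isobaric: P stays 234 kPa; V/T = const ⇒ T₂ = 1150 K, V₂ = 208 L.
For an ideal gas ΔU = nCvΔT with Cv = (3/2)R = 12.5 J/(mol·K).
ΔU = 5.10×12.5×(1150−627) = 33300 J.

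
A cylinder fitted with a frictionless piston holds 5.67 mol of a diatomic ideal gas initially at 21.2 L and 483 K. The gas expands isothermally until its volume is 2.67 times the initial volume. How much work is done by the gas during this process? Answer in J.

P₁ = nRT₁/V₁ = 5.67×8.314×483/21.2 = 1070 kPa.
Isothermal: T stays 483 K; PV = const ⇒ V₂ = 56.6 L, P₂ = 402 kPa.
W = nRT ln(V₂/V₁) = 5.67×8.314×483×ln(2.67) = 22400 J.

22400 J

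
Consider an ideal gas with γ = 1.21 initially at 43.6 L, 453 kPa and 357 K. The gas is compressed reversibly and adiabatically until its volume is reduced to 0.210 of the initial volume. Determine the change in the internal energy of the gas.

n = P₁V₁/(RT₁) = 453×43.6/(8.314×357) = 6.65 mol.
Adiabatic: TV^(γ−1) = const ⇒ T₂ = 357×(4.76)^0.210 = 495 K; PV^γ = const ⇒ P₂ = 2990 kPa.
For an ideal gas ΔU = nCvΔT with Cv = R/(γ−1) = 39.6 J/(mol·K).
ΔU = 6.65×39.6×(495−357) = 36500 J.

36500 J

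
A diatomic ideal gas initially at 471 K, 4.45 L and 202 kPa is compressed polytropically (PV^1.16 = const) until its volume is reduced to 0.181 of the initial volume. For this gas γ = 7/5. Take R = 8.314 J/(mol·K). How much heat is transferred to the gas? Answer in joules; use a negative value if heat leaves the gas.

-1060 J

n = P₁V₁/(RT₁) = 202×4.45/(8.314×471) = 0.230 mol.
Polytropic n=1.16: T₂ = T₁(V₁/V₂)^(n−1) = 471×(5.52)^0.16 = 619 K; P₂ = P₁(V₁/V₂)^n = 1470 kPa.
W = (P₁V₁−P₂V₂)/(n−1) = (202×4.45−1470×0.805)/0.16 = -1770 J.
ΔU = nCvΔT = 0.230×20.8×(619−471) = 707 J.
Q = ΔU + W = -1060 J.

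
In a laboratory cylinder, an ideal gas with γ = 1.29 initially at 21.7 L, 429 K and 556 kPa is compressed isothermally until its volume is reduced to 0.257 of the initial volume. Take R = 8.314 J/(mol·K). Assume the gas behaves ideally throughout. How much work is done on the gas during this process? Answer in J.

n = P₁V₁/(RT₁) = 556×21.7/(8.314×429) = 3.38 mol.
Isothermal: T stays 429 K; PV = const ⇒ V₂ = 5.58 L, P₂ = 2160 kPa.
W = nRT ln(V₂/V₁) = 3.38×8.314×429×ln(0.257) = -16400 J.
Work done on the gas = −W_by = 16400 J.

16400 J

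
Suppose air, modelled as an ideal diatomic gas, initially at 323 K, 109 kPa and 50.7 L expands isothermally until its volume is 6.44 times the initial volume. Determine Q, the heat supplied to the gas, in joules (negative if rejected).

10300 J

n = P₁V₁/(RT₁) = 109×50.7/(8.314×323) = 2.06 mol.
Isothermal: T stays 323 K; PV = const ⇒ V₂ = 327 L, P₂ = 16.9 kPa.
ΔU = 0 (ideal gas, T constant).
W = nRT ln(V₂/V₁) = 2.06×8.314×323×ln(6.44) = 10300 J.
Q = ΔU + W = 10300 J.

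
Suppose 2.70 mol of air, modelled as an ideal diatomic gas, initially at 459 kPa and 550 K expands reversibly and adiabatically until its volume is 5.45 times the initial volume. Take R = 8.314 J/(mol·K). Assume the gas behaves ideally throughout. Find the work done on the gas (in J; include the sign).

-15200 J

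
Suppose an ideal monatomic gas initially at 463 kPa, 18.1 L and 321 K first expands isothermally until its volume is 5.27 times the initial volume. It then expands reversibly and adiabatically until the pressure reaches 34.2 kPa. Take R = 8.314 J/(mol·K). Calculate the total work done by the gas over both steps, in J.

17900 J

n = P₁V₁/(RT₁) = 463×18.1/(8.314×321) = 3.14 mol.
Step 1 — Isothermal: T stays 321 K; PV = const ⇒ V₂ = 95.4 L, P₂ = 87.9 kPa.
ΔU = 0 (ideal gas, T constant).
W = nRT ln(V₂/V₁) = 3.14×8.314×321×ln(5.27) = 13900 J.
Q = ΔU + W = 13900 J.
State after step 1: P = 87.9 kPa, V = 95.4 L, T = 321 K.
Step 2 — Adiabatic: T₂/T₁ = (P₂/P₁)^((γ−1)/γ) ⇒ T₂ = 321×(0.389)^0.400 = 220 K; V₂ = 168 L.
ΔU = nCvΔT = 3.14×12.5×(220−321) = -3950 J.
Q = 0 for an adiabatic process, so W = −ΔU = 3950 J.
Net over both steps: W = 17900 J, Q = 13900 J, ΔU = -3950 J.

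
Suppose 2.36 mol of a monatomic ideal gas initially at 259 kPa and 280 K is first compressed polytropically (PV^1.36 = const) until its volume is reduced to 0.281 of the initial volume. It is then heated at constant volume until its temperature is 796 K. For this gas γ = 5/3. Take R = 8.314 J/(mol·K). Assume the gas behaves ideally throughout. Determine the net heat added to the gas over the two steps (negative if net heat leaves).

6350 J

V₁ = nRT₁/P₁ = 2.36×8.314×280/259 = 21.2 L.
Step 1 — Polytropic n=1.36: T₂ = T₁(V₁/V₂)^(n−1) = 280×(3.56)^0.36 = 442 K; P₂ = P₁(V₁/V₂)^n = 1460 kPa.
W = (P₁V₁−P₂V₂)/(n−1) = (259×21.2−1460×5.96)/0.36 = -8840 J.
ΔU = nCvΔT = 2.36×12.5×(442−280) = 4770 J.
Q = ΔU + W = -4070 J.
State after step 1: P = 1460 kPa, V = 5.96 L, T = 442 K.
Step 2 — Isochoric: V stays 5.96 L; P/T = const ⇒ T₂ = 796 K, P₂ = 2620 kPa.
W = 0 (no volume change).
ΔU = nCvΔT = 2.36×12.5×(796−442) = 10400 J.
Q = ΔU = 10400 J.
Net over both steps: W = -8840 J, Q = 6350 J, ΔU = 15200 J.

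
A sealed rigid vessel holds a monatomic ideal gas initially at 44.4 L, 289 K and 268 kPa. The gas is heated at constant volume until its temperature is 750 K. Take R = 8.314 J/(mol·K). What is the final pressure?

696 kPa

Isochoric: V stays 44.4 L; P/T = const ⇒ T₂ = 750 K, P₂ = 696 kPa.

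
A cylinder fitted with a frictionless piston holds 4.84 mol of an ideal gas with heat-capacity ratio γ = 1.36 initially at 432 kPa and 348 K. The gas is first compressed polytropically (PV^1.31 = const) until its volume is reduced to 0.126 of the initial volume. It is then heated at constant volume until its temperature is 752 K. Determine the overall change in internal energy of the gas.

V₁ = nRT₁/P₁ = 4.84×8.314×348/432 = 32.4 L.
Step 1 — Polytropic n=1.31: T₂ = T₁(V₁/V₂)^(n−1) = 348×(7.94)^0.31 = 661 K; P₂ = P₁(V₁/V₂)^n = 6520 kPa.
W = (P₁V₁−P₂V₂)/(n−1) = (432×32.4−6520×4.08)/0.31 = -40700 J.
ΔU = nCvΔT = 4.84×23.1×(661−348) = 35000 J.
Q = ΔU + W = -5650 J.
State after step 1: P = 6520 kPa, V = 4.08 L, T = 661 K.
Step 2 — Isochoric: V stays 4.08 L; P/T = const ⇒ T₂ = 752 K, P₂ = 7410 kPa.
W = 0 (no volume change).
ΔU = nCvΔT = 4.84×23.1×(752−661) = 10100 J.
Q = ΔU = 10100 J.
Net over both steps: W = -40700 J, Q = 4480 J, ΔU = 45200 J.

45200 J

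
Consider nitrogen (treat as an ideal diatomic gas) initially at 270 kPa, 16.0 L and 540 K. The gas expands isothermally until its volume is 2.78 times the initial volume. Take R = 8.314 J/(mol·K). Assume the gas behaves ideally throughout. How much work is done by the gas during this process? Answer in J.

n = P₁V₁/(RT₁) = 270×16.0/(8.314×540) = 0.962 mol.
Isothermal: T stays 540 K; PV = const ⇒ V₂ = 44.5 L, P₂ = 97.1 kPa.
W = nRT ln(V₂/V₁) = 0.962×8.314×540×ln(2.78) = 4420 J.

4420 J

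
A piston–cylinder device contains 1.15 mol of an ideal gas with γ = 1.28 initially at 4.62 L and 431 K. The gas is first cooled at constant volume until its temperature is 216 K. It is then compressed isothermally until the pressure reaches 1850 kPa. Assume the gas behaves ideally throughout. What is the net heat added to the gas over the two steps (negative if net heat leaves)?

-10300 J

P₁ = nRT₁/V₁ = 1.15×8.314×431/4.62 = 892 kPa.
Step 1 — Isochoric: V stays 4.62 L; P/T = const ⇒ T₂ = 216 K, P₂ = 447 kPa.
W = 0 (no volume change).
ΔU = nCvΔT = 1.15×29.7×(216−431) = -7340 J.
Q = ΔU = -7340 J.
State after step 1: P = 447 kPa, V = 4.62 L, T = 216 K.
Step 2 — Isothermal: T stays 216 K; PV = const ⇒ V₂ = 1.12 L, P₂ = 1850 kPa.
ΔU = 0 (ideal gas, T constant).
W = nRT ln(V₂/V₁) = 1.15×8.314×216×ln(0.242) = -2930 J.
Q = ΔU + W = -2930 J.
Net over both steps: W = -2930 J, Q = -10300 J, ΔU = -7340 J.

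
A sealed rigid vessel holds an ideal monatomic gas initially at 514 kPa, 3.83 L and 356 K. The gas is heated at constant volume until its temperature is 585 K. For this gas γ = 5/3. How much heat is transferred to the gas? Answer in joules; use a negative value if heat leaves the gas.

n = P₁V₁/(RT₁) = 514×3.83/(8.314×356) = 0.665 mol.
Isochoric: V stays 3.83 L; P/T = const ⇒ T₂ = 585 K, P₂ = 845 kPa.
W = 0 (no volume change).
ΔU = nCvΔT = 0.665×12.5×(585−356) = 1900 J.
Q = ΔU = 1900 J.

1900 J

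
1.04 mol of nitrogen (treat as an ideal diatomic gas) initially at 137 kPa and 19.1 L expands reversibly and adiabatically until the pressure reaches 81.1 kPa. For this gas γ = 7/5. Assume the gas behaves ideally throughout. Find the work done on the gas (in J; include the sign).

-910 J

T₁ = P₁V₁/(nR) = 137×19.1/(1.04×8.314) = 303 K.
Adiabatic: T₂/T₁ = (P₂/P₁)^((γ−1)/γ) ⇒ T₂ = 303×(0.592)^0.286 = 261 K; V₂ = 27.8 L.
ΔU = nCvΔT = 1.04×20.8×(261−303) = -910 J.
Q = 0 for an adiabatic process, so W = −ΔU = 910 J.
Work done on the gas = −W_by = -910 J.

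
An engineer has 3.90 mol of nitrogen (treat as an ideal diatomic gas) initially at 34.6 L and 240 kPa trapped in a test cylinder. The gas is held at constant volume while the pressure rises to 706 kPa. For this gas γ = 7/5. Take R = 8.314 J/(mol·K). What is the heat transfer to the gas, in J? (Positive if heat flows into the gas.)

40300 J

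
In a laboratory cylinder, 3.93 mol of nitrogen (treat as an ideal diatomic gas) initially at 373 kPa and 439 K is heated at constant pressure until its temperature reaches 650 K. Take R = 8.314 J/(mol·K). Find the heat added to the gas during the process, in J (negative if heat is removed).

24100 J

V₁ = nRT₁/P₁ = 3.93×8.314×439/373 = 38.5 L.
Isobaric: P stays 373 kPa; V/T = const ⇒ T₂ = 650 K, V₂ = 56.9 L.
W = PΔV = 373×(56.9−38.5) kPa·L = 6890 J.
ΔU = nCvΔT = 3.93×20.8×(650−439) = 17200 J.
Q = ΔU + W = nCpΔT = 24100 J.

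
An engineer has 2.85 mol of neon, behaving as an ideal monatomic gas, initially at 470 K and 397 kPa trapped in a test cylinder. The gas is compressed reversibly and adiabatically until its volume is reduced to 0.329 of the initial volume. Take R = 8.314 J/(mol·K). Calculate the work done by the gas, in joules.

-18300 J

V₁ = nRT₁/P₁ = 2.85×8.314×470/397 = 28.1 L.
Adiabatic: TV^(γ−1) = const ⇒ T₂ = 470×(3.04)^0.667 = 986 K; PV^γ = const ⇒ P₂ = 2530 kPa.
ΔU = nCvΔT = 2.85×12.5×(986−470) = 18300 J.
Q = 0 for an adiabatic process, so W = −ΔU = -18300 J.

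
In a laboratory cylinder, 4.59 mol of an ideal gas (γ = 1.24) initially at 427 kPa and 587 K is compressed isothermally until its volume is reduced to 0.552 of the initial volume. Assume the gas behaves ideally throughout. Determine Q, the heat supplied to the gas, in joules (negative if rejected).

V₁ = nRT₁/P₁ = 4.59×8.314×587/427 = 52.5 L.
Isothermal: T stays 587 K; PV = const ⇒ V₂ = 29.0 L, P₂ = 774 kPa.
ΔU = 0 (ideal gas, T constant).
W = nRT ln(V₂/V₁) = 4.59×8.314×587×ln(0.552) = -13300 J.
Q = ΔU + W = -13300 J.

-13300 J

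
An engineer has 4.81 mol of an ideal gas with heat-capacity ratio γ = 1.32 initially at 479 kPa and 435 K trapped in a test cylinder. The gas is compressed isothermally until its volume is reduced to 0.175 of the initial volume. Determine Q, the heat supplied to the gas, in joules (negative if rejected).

-30300 J

V₁ = nRT₁/P₁ = 4.81×8.314×435/479 = 36.3 L.
Isothermal: T stays 435 K; PV = const ⇒ V₂ = 6.36 L, P₂ = 2740 kPa.
ΔU = 0 (ideal gas, T constant).
W = nRT ln(V₂/V₁) = 4.81×8.314×435×ln(0.175) = -30300 J.
Q = ΔU + W = -30300 J.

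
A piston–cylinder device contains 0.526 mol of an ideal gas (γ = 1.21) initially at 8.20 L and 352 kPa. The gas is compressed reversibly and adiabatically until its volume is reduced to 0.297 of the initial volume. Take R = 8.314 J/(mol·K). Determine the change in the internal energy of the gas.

3990 J

T₁ = P₁V₁/(nR) = 352×8.20/(0.526×8.314) = 660 K.
Adiabatic: TV^(γ−1) = const ⇒ T₂ = 660×(3.37)^0.210 = 852 K; PV^γ = const ⇒ P₂ = 1530 kPa.
For an ideal gas ΔU = nCvΔT with Cv = R/(γ−1) = 39.6 J/(mol·K).
ΔU = 0.526×39.6×(852−660) = 3990 J.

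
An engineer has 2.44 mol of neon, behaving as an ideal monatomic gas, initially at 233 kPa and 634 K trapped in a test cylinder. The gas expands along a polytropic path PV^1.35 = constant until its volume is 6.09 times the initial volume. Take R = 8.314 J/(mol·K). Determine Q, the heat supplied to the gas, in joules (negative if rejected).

V₁ = nRT₁/P₁ = 2.44×8.314×634/233 = 55.2 L.
Polytropic n=1.35: T₂ = T₁(V₁/V₂)^(n−1) = 634×(0.164)^0.35 = 337 K; P₂ = P₁(V₁/V₂)^n = 20.3 kPa.
W = (P₁V₁−P₂V₂)/(n−1) = (233×55.2−20.3×336)/0.35 = 17200 J.
ΔU = nCvΔT = 2.44×12.5×(337−634) = -9040 J.
Q = ΔU + W = 8180 J.

8180 J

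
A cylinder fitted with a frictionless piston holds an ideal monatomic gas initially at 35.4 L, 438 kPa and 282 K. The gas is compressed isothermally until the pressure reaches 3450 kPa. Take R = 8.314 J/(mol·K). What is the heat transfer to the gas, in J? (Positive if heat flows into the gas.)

n = P₁V₁/(RT₁) = 438×35.4/(8.314×282) = 6.61 mol.
Isothermal: T stays 282 K; PV = const ⇒ V₂ = 4.49 L, P₂ = 3450 kPa.
ΔU = 0 (ideal gas, T constant).
W = nRT ln(V₂/V₁) = 6.61×8.314×282×ln(0.127) = -32000 J.
Q = ΔU + W = -32000 J.

-32000 J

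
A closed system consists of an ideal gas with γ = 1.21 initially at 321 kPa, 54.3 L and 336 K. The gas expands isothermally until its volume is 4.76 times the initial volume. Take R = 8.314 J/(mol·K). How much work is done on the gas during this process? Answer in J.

n = P₁V₁/(RT₁) = 321×54.3/(8.314×336) = 6.24 mol.
Isothermal: T stays 336 K; PV = const ⇒ V₂ = 258 L, P₂ = 67.4 kPa.
W = nRT ln(V₂/V₁) = 6.24×8.314×336×ln(4.76) = 27200 J.
Work done on the gas = −W_by = -27200 J.

-27200 J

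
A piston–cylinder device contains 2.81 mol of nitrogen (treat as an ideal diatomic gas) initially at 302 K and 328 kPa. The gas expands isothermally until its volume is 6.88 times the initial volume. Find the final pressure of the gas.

V₁ = nRT₁/P₁ = 2.81×8.314×302/328 = 21.5 L.
Isothermal: T stays 302 K; PV = const ⇒ V₂ = 148 L, P₂ = 47.7 kPa.

47.7 kPa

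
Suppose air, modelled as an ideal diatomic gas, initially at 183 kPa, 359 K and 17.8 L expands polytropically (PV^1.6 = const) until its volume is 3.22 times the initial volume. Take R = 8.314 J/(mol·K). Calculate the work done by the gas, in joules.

n = P₁V₁/(RT₁) = 183×17.8/(8.314×359) = 1.09 mol.
Polytropic n=1.6: T₂ = T₁(V₁/V₂)^(n−1) = 359×(0.311)^0.60 = 178 K; P₂ = P₁(V₁/V₂)^n = 28.2 kPa.
W = (P₁V₁−P₂V₂)/(n−1) = (183×17.8−28.2×57.3)/0.60 = 2740 J.

2740 J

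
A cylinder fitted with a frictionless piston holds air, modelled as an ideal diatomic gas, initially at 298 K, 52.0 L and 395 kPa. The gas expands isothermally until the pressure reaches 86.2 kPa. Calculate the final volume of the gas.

238 L

Isothermal: T stays 298 K; PV = const ⇒ V₂ = 238 L, P₂ = 86.2 kPa.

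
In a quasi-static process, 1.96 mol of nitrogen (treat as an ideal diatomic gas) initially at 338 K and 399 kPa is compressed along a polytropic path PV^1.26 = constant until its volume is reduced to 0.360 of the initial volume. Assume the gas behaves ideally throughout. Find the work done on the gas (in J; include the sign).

6450 J

V₁ = nRT₁/P₁ = 1.96×8.314×338/399 = 13.8 L.
Polytropic n=1.26: T₂ = T₁(V₁/V₂)^(n−1) = 338×(2.78)^0.26 = 441 K; P₂ = P₁(V₁/V₂)^n = 1450 kPa.
W = (P₁V₁−P₂V₂)/(n−1) = (399×13.8−1450×4.97)/0.26 = -6450 J.
Work done on the gas = −W_by = 6450 J.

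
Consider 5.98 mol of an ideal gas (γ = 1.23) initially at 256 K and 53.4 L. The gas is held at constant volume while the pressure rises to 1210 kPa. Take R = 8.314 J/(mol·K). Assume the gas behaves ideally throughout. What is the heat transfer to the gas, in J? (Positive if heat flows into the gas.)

P₁ = nRT₁/V₁ = 5.98×8.314×256/53.4 = 238 kPa.
Isochoric: V stays 53.4 L; P/T = const ⇒ T₂ = 1300 K, P₂ = 1210 kPa.
W = 0 (no volume change).
ΔU = nCvΔT = 5.98×36.1×(1300−256) = 226000 J.
Q = ΔU = 226000 J.

226000 J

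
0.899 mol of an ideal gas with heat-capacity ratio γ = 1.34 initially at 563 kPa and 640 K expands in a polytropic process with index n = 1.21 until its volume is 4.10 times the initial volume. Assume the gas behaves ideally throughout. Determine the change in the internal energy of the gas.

V₁ = nRT₁/P₁ = 0.899×8.314×640/563 = 8.50 L.
Polytropic n=1.21: T₂ = T₁(V₁/V₂)^(n−1) = 640×(0.244)^0.21 = 476 K; P₂ = P₁(V₁/V₂)^n = 102 kPa.
For an ideal gas ΔU = nCvΔT with Cv = R/(γ−1) = 24.5 J/(mol·K).
ΔU = 0.899×24.5×(476−640) = -3610 J.

-3610 J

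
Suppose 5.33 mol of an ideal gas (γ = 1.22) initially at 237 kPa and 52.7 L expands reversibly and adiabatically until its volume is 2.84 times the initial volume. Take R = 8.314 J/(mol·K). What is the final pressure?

66.3 kPa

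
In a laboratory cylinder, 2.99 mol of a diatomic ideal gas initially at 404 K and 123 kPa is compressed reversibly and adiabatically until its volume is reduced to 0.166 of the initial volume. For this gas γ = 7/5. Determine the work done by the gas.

V₁ = nRT₁/P₁ = 2.99×8.314×404/123 = 81.7 L.
Adiabatic: TV^(γ−1) = const ⇒ T₂ = 404×(6.02)^0.400 = 829 K; PV^γ = const ⇒ P₂ = 1520 kPa.
ΔU = nCvΔT = 2.99×20.8×(829−404) = 26400 J.
Q = 0 for an adiabatic process, so W = −ΔU = -26400 J.

-26400 J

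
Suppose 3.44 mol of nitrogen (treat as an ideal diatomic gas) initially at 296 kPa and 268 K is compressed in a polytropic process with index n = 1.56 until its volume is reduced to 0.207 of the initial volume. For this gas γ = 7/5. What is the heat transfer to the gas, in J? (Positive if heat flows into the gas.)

V₁ = nRT₁/P₁ = 3.44×8.314×268/296 = 25.9 L.
Polytropic n=1.56: T₂ = T₁(V₁/V₂)^(n−1) = 268×(4.83)^0.56 = 647 K; P₂ = P₁(V₁/V₂)^n = 3450 kPa.
W = (P₁V₁−P₂V₂)/(n−1) = (296×25.9−3450×5.36)/0.56 = -19400 J.
ΔU = nCvΔT = 3.44×20.8×(647−268) = 27100 J.
Q = ΔU + W = 7750 J.

7750 J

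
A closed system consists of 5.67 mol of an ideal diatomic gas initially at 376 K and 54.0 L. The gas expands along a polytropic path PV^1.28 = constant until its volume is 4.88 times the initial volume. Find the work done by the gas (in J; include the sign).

P₁ = nRT₁/V₁ = 5.67×8.314×376/54.0 = 328 kPa.
Polytropic n=1.28: T₂ = T₁(V₁/V₂)^(n−1) = 376×(0.205)^0.28 = 241 K; P₂ = P₁(V₁/V₂)^n = 43.2 kPa.
W = (P₁V₁−P₂V₂)/(n−1) = (328×54.0−43.2×264)/0.28 = 22700 J.

22700 J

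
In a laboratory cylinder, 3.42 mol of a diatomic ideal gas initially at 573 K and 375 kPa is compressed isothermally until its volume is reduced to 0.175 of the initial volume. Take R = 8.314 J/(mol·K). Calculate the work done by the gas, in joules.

-28400 J

V₁ = nRT₁/P₁ = 3.42×8.314×573/375 = 43.4 L.
Isothermal: T stays 573 K; PV = const ⇒ V₂ = 7.60 L, P₂ = 2140 kPa.
W = nRT ln(V₂/V₁) = 3.42×8.314×573×ln(0.175) = -28400 J.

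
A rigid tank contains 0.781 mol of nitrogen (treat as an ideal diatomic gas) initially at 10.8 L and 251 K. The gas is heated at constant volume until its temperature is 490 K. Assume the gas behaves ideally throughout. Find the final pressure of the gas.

P₁ = nRT₁/V₁ = 0.781×8.314×251/10.8 = 151 kPa.
Isochoric: V stays 10.8 L; P/T = const ⇒ T₂ = 490 K, P₂ = 295 kPa.

295 kPa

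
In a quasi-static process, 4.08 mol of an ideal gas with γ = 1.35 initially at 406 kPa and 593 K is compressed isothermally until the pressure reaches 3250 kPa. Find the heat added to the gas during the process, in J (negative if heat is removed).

-41800 J

V₁ = nRT₁/P₁ = 4.08×8.314×593/406 = 49.5 L.
Isothermal: T stays 593 K; PV = const ⇒ V₂ = 6.19 L, P₂ = 3250 kPa.
ΔU = 0 (ideal gas, T constant).
W = nRT ln(V₂/V₁) = 4.08×8.314×593×ln(0.125) = -41800 J.
Q = ΔU + W = -41800 J.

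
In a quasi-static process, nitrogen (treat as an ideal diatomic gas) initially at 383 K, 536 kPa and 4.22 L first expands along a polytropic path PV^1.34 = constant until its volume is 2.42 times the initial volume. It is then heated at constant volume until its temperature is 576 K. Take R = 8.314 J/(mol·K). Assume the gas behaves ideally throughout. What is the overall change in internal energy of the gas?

n = P₁V₁/(RT₁) = 536×4.22/(8.314×383) = 0.710 mol.
Step 1 — Polytropic n=1.34: T₂ = T₁(V₁/V₂)^(n−1) = 383×(0.413)^0.34 = 284 K; P₂ = P₁(V₁/V₂)^n = 164 kPa.
W = (P₁V₁−P₂V₂)/(n−1) = (536×4.22−164×10.2)/0.34 = 1730 J.
ΔU = nCvΔT = 0.710×20.8×(284−383) = -1470 J.
Q = ΔU + W = 259 J.
State after step 1: P = 164 kPa, V = 10.2 L, T = 284 K.
Step 2 — Isochoric: V stays 10.2 L; P/T = const ⇒ T₂ = 576 K, P₂ = 333 kPa.
W = 0 (no volume change).
ΔU = nCvΔT = 0.710×20.8×(576−284) = 4320 J.
Q = ΔU = 4320 J.
Net over both steps: W = 1730 J, Q = 4580 J, ΔU = 2850 J.

2850 J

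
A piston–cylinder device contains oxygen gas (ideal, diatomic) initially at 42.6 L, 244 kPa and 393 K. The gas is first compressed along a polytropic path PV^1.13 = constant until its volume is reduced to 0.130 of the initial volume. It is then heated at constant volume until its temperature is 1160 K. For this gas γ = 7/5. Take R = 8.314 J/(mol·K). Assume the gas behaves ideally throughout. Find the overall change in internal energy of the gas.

50700 J

n = P₁V₁/(RT₁) = 244×42.6/(8.314×393) = 3.18 mol.
Step 1 — Polytropic n=1.13: T₂ = T₁(V₁/V₂)^(n−1) = 393×(7.69)^0.13 = 512 K; P₂ = P₁(V₁/V₂)^n = 2450 kPa.
W = (P₁V₁−P₂V₂)/(n−1) = (244×42.6−2450×5.54)/0.13 = -24300 J.
ΔU = nCvΔT = 3.18×20.8×(512−393) = 7890 J.
Q = ΔU + W = -16400 J.
State after step 1: P = 2450 kPa, V = 5.54 L, T = 512 K.
Step 2 — Isochoric: V stays 5.54 L; P/T = const ⇒ T₂ = 1160 K, P₂ = 5540 kPa.
W = 0 (no volume change).
ΔU = nCvΔT = 3.18×20.8×(1160−512) = 42800 J.
Q = ΔU = 42800 J.
Net over both steps: W = -24300 J, Q = 26400 J, ΔU = 50700 J.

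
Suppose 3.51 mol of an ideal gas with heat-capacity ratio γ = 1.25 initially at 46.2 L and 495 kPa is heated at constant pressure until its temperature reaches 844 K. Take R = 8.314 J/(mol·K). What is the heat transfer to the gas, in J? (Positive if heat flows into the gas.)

8800 J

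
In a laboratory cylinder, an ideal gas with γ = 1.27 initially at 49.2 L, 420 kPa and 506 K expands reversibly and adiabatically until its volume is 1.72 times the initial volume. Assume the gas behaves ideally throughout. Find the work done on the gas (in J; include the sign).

n = P₁V₁/(RT₁) = 420×49.2/(8.314×506) = 4.91 mol.
Adiabatic: TV^(γ−1) = const ⇒ T₂ = 506×(0.581)^0.270 = 437 K; PV^γ = const ⇒ P₂ = 211 kPa.
ΔU = nCvΔT = 4.91×30.8×(437−506) = -10400 J.
Q = 0 for an adiabatic process, so W = −ΔU = 10400 J.
Work done on the gas = −W_by = -10400 J.

-10400 J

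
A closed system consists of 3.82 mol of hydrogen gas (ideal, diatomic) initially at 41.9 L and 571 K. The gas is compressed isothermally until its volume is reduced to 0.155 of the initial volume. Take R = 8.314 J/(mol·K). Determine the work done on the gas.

P₁ = nRT₁/V₁ = 3.82×8.314×571/41.9 = 433 kPa.
Isothermal: T stays 571 K; PV = const ⇒ V₂ = 6.49 L, P₂ = 2790 kPa.
W = nRT ln(V₂/V₁) = 3.82×8.314×571×ln(0.155) = -33800 J.
Work done on the gas = −W_by = 33800 J.

33800 J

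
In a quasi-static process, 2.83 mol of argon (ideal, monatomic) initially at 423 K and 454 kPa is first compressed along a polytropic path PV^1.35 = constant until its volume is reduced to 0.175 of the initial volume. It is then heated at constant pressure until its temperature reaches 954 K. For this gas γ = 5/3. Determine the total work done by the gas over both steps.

-19800 J

V₁ = nRT₁/P₁ = 2.83×8.314×423/454 = 21.9 L.
Step 1 — Polytropic n=1.35: T₂ = T₁(V₁/V₂)^(n−1) = 423×(5.71)^0.35 = 779 K; P₂ = P₁(V₁/V₂)^n = 4770 kPa.
W = (P₁V₁−P₂V₂)/(n−1) = (454×21.9−4770×3.84)/0.35 = -23900 J.
ΔU = nCvΔT = 2.83×12.5×(779−423) = 12500 J.
Q = ΔU + W = -11400 J.
State after step 1: P = 4770 kPa, V = 3.84 L, T = 779 K.
Step 2 — Isobaric: P stays 4770 kPa; V/T = const ⇒ T₂ = 954 K, V₂ = 4.70 L.
W = PΔV = 4770×(4.70−3.84) kPa·L = 4130 J.
ΔU = nCvΔT = 2.83×12.5×(954−779) = 6190 J.
Q = ΔU + W = nCpΔT = 10300 J.
Net over both steps: W = -19800 J, Q = -1030 J, ΔU = 18700 J.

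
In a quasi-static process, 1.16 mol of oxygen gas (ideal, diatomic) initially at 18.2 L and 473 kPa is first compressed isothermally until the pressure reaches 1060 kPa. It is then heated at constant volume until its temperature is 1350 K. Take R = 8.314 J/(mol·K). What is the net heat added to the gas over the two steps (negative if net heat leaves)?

4080 J

T₁ = P₁V₁/(nR) = 473×18.2/(1.16×8.314) = 893 K.
Step 1 — Isothermal: T stays 893 K; PV = const ⇒ V₂ = 8.12 L, P₂ = 1060 kPa.
ΔU = 0 (ideal gas, T constant).
W = nRT ln(V₂/V₁) = 1.16×8.314×893×ln(0.446) = -6950 J.
Q = ΔU + W = -6950 J.
State after step 1: P = 1060 kPa, V = 8.12 L, T = 893 K.
Step 2 — Isochoric: V stays 8.12 L; P/T = const ⇒ T₂ = 1350 K, P₂ = 1600 kPa.
W = 0 (no volume change).
ΔU = nCvΔT = 1.16×20.8×(1350−893) = 11000 J.
Q = ΔU = 11000 J.
Net over both steps: W = -6950 J, Q = 4080 J, ΔU = 11000 J.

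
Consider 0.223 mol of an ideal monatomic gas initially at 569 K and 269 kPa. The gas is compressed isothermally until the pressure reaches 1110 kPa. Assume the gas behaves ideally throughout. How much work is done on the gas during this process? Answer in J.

V₁ = nRT₁/P₁ = 0.223×8.314×569/269 = 3.92 L.
Isothermal: T stays 569 K; PV = const ⇒ V₂ = 0.950 L, P₂ = 1110 kPa.
W = nRT ln(V₂/V₁) = 0.223×8.314×569×ln(0.242) = -1500 J.
Work done on the gas = −W_by = 1500 J.

1500 J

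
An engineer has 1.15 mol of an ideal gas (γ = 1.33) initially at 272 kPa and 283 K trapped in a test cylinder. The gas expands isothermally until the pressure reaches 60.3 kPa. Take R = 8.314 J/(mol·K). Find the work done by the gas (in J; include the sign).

V₁ = nRT₁/P₁ = 1.15×8.314×283/272 = 9.95 L.
Isothermal: T stays 283 K; PV = const ⇒ V₂ = 44.9 L, P₂ = 60.3 kPa.
W = nRT ln(V₂/V₁) = 1.15×8.314×283×ln(4.51) = 4080 J.

4080 J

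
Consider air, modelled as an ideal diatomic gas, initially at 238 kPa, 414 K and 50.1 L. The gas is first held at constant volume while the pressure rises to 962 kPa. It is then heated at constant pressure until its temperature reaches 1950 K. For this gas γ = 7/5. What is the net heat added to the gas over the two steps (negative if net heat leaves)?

n = P₁V₁/(RT₁) = 238×50.1/(8.314×414) = 3.46 mol.
Step 1 — Isochoric: V stays 50.1 L; P/T = const ⇒ T₂ = 1670 K, P₂ = 962 kPa.
W = 0 (no volume change).
ΔU = nCvΔT = 3.46×20.8×(1670−414) = 90700 J.
Q = ΔU = 90700 J.
State after step 1: P = 962 kPa, V = 50.1 L, T = 1670 K.
Step 2 — Isobaric: P stays 962 kPa; V/T = const ⇒ T₂ = 1950 K, V₂ = 58.4 L.
W = PΔV = 962×(58.4−50.1) kPa·L = 7970 J.
ΔU = nCvΔT = 3.46×20.8×(1950−1670) = 19900 J.
Q = ΔU + W = nCpΔT = 27900 J.
Net over both steps: W = 7970 J, Q = 119000 J, ΔU = 111000 J.

119000 J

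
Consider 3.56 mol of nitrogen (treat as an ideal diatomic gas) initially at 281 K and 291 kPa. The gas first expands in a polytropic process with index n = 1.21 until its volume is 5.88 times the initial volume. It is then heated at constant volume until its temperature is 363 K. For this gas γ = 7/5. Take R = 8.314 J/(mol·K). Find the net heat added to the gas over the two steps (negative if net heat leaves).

V₁ = nRT₁/P₁ = 3.56×8.314×281/291 = 28.6 L.
Step 1 — Polytropic n=1.21: T₂ = T₁(V₁/V₂)^(n−1) = 281×(0.170)^0.21 = 194 K; P₂ = P₁(V₁/V₂)^n = 34.1 kPa.
W = (P₁V₁−P₂V₂)/(n−1) = (291×28.6−34.1×168)/0.21 = 12300 J.
ΔU = nCvΔT = 3.56×20.8×(194−281) = -6460 J.
Q = ΔU + W = 5840 J.
State after step 1: P = 34.1 kPa, V = 168 L, T = 194 K.
Step 2 — Isochoric: V stays 168 L; P/T = const ⇒ T₂ = 363 K, P₂ = 63.9 kPa.
W = 0 (no volume change).
ΔU = nCvΔT = 3.56×20.8×(363−194) = 12500 J.
Q = ΔU = 12500 J.
Net over both steps: W = 12300 J, Q = 18400 J, ΔU = 6070 J.

18400 J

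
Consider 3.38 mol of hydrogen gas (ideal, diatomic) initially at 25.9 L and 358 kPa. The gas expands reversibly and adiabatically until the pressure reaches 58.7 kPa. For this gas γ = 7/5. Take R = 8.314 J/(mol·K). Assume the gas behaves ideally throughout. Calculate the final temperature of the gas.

197 K

T₁ = P₁V₁/(nR) = 358×25.9/(3.38×8.314) = 330 K.
Adiabatic: T₂/T₁ = (P₂/P₁)^((γ−1)/γ) ⇒ T₂ = 330×(0.164)^0.286 = 197 K; V₂ = 94.2 L.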